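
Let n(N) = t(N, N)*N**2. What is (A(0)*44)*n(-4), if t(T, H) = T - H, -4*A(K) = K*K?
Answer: 0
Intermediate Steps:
A(K) = -K**2/4 (A(K) = -K*K/4 = -K**2/4)
n(N) = 0 (n(N) = (N - N)*N**2 = 0*N**2 = 0)
(A(0)*44)*n(-4) = (-1/4*0**2*44)*0 = (-1/4*0*44)*0 = (0*44)*0 = 0*0 = 0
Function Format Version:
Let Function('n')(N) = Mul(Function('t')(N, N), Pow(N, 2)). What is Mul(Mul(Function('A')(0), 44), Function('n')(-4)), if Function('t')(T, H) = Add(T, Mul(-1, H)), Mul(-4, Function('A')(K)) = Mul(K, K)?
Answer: 0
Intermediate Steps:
Function('A')(K) = Mul(Rational(-1, 4), Pow(K, 2)) (Function('A')(K) = Mul(Rational(-1, 4), Mul(K, K)) = Mul(Rational(-1, 4), Pow(K, 2)))
Function('n')(N) = 0 (Function('n')(N) = Mul(Add(N, Mul(-1, N)), Pow(N, 2)) = Mul(0, Pow(N, 2)) = 0)
Mul(Mul(Function('A')(0), 44), Function('n')(-4)) = Mul(Mul(Mul(Rational(-1, 4), Pow(0, 2)), 44), 0) = Mul(Mul(Mul(Rational(-1, 4), 0), 44), 0) = Mul(Mul(0, 44), 0) = Mul(0, 0) = 0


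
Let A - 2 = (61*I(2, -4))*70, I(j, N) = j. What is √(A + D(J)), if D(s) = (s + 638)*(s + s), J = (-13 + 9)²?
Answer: √29470 ≈ 171.67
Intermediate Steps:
J = 16 (J = (-4)² = 16)
D(s) = 2*s*(638 + s) (D(s) = (638 + s)*(2*s) = 2*s*(638 + s))
A = 8542 (A = 2 + (61*2)*70 = 2 + 122*70 = 2 + 8540 = 8542)
√(A + D(J)) = √(8542 + 2*16*(638 + 16)) = √(8542 + 2*16*654) = √(8542 + 20928) = √29470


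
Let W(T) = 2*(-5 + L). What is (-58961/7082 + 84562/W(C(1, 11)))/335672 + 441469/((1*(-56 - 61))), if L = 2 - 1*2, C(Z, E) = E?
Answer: -5247399844843979/1390679025840 ≈ -3773.3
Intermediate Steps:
L = 0 (L = 2 - 2 = 0)
W(T) = -10 (W(T) = 2*(-5 + 0) = 2*(-5) = -10)
(-58961/7082 + 84562/W(C(1, 11)))/335672 + 441469/((1*(-56 - 61))) = (-58961/7082 + 84562/(-10))/335672 + 441469/((1*(-56 - 61))) = (-58961*1/7082 + 84562*(-1/10))*(1/335672) + 441469/((1*(-117))) = (-58961/7082 - 42281/5)*(1/335672) + 441469/(-117) = -299728847/35410*1/335672 + 441469*(-1/117) = -299728847/11886145520 - 441469/117 = -5247399844843979/1390679025840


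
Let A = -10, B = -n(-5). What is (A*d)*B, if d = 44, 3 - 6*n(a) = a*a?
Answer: -4840/3 ≈ -1613.3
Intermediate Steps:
n(a) = ½ - a²/6 (n(a) = ½ - a*a/6 = ½ - a²/6)
B = 11/3 (B = -(½ - ⅙*(-5)²) = -(½ - ⅙*25) = -(½ - 25/6) = -1*(-11/3) = 11/3 ≈ 3.6667)
(A*d)*B = -10*44*(11/3) = -440*11/3 = -4840/3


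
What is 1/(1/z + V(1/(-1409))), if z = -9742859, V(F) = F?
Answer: -13727688331/9744268 ≈ -1408.8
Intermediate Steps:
1/(1/z + V(1/(-1409))) = 1/(1/(-9742859) + 1/(-1409)) = 1/(-1/9742859 - 1/1409) = 1/(-9744268/13727688331) = -13727688331/9744268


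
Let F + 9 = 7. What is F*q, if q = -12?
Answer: 24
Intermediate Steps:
F = -2 (F = -9 + 7 = -2)
F*q = -2*(-12) = 24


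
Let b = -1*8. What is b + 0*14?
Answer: -8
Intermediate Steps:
b = -8
b + 0*14 = -8 + 0*14 = -8 + 0 = -8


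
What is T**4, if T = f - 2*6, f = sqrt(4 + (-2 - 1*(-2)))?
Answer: 10000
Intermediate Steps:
f = 2 (f = sqrt(4 + (-2 + 2)) = sqrt(4 + 0) = sqrt(4) = 2)
T = -10 (T = 2 - 2*6 = 2 - 12 = -10)
T**4 = (-10)**4 = 10000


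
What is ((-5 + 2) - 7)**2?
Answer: 100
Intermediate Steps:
((-5 + 2) - 7)**2 = (-3 - 7)**2 = (-10)**2 = 100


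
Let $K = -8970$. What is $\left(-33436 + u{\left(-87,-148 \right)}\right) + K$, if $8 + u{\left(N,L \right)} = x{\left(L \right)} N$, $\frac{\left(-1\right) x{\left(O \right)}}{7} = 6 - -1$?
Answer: $-38151$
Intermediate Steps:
$x{\left(O \right)} = -49$ ($x{\left(O \right)} = - 7 \left(6 - -1\right) = - 7 \left(6 + 1\right) = \left(-7\right) 7 = -49$)
$u{\left(N,L \right)} = -8 - 49 N$
$\left(-33436 + u{\left(-87,-148 \right)}\right) + K = \left(-33436 - -4255\right) - 8970 = \left(-33436 + \left(-8 + 4263\right)\right) - 8970 = \left(-33436 + 4255\right) - 8970 = -29181 - 8970 = -38151$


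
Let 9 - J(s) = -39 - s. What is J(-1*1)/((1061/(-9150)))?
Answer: -430050/1061 ≈ -405.33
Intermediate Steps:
J(s) = 48 + s (J(s) = 9 - (-39 - s) = 9 + (39 + s) = 48 + s)
J(-1*1)/((1061/(-9150))) = (48 - 1*1)/((1061/(-9150))) = (48 - 1)/((1061*(-1/9150))) = 47/(-1061/9150) = 47*(-9150/1061) = -430050/1061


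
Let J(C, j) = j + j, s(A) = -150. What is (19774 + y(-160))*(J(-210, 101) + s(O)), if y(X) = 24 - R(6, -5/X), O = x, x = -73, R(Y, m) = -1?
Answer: 1029548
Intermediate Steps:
O = -73
y(X) = 25 (y(X) = 24 - 1*(-1) = 24 + 1 = 25)
J(C, j) = 2*j
(19774 + y(-160))*(J(-210, 101) + s(O)) = (19774 + 25)*(2*101 - 150) = 19799*(202 - 150) = 19799*52 = 1029548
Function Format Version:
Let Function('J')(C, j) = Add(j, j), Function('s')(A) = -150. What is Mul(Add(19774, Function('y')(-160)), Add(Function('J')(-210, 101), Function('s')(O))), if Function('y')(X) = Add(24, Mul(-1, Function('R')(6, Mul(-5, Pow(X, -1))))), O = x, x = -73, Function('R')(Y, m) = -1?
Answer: 1029548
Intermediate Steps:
O = -73
Function('y')(X) = 25 (Function('y')(X) = Add(24, Mul(-1, -1)) = Add(24, 1) = 25)
Function('J')(C, j) = Mul(2, j)
Mul(Add(19774, Function('y')(-160)), Add(Function('J')(-210, 101), Function('s')(O))) = Mul(Add(19774, 25), Add(Mul(2, 101), -150)) = Mul(19799, Add(202, -150)) = Mul(19799, 52) = 1029548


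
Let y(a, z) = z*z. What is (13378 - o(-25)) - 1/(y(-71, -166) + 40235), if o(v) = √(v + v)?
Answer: 906907997/67791 - 5*I*√2 ≈ 13378.0 - 7.0711*I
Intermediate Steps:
y(a, z) = z²
o(v) = √2*√v (o(v) = √(2*v) = √2*√v)
(13378 - o(-25)) - 1/(y(-71, -166) + 40235) = (13378 - √2*√(-25)) - 1/((-166)² + 40235) = (13378 - √2*5*I) - 1/(27556 + 40235) = (13378 - 5*I*√2) - 1/67791 = 906907997/67791 - 5*I*√2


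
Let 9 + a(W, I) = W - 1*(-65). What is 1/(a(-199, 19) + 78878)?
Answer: 1/78735 ≈ 1.2701e-5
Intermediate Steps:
a(W, I) = 56 + W (a(W, I) = -9 + (W - 1*(-65)) = -9 + (W + 65) = -9 + (65 + W) = 56 + W)
1/(a(-199, 19) + 78878) = 1/((56 - 199) + 78878) = 1/(-143 + 78878) = 1/78735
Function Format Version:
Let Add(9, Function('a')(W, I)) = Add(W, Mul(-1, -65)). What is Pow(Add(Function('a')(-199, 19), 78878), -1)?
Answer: Rational(1, 78735) ≈ 1.2701e-5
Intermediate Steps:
Function('a')(W, I) = Add(56, W) (Function('a')(W, I) = Add(-9, Add(W, Mul(-1, -65))) = Add(-9, Add(W, 65)) = Add(-9, Add(65, W)) = Add(56, W))
Pow(Add(Function('a')(-199, 19), 78878), -1) = Pow(Add(Add(56, -199), 78878), -1) = Pow(Add(-143, 78878), -1) = Pow(78735, -1) = Rational(1, 78735)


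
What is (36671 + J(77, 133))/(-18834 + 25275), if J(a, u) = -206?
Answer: 12155/2147 ≈ 5.6614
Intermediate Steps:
(36671 + J(77, 133))/(-18834 + 25275) = (36671 - 206)/(-18834 + 25275) = 36465/6441 = 36465*(1/6441) = 12155/2147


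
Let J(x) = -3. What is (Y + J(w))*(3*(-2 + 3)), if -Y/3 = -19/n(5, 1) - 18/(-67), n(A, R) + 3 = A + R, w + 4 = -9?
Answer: 3054/67 ≈ 45.582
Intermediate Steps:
w = -13 (w = -4 - 9 = -13)
n(A, R) = -3 + A + R (n(A, R) = -3 + (A + R) = -3 + A + R)
Y = 1219/67 (Y = -3*(-19/(-3 + 5 + 1) - 18/(-67)) = -3*(-19/3 - 18*(-1/67)) = -3*(-19*⅓ + 18/67) = -3*(-19/3 + 18/67) = -3*(-1219/201) = 1219/67 ≈ 18.194)
(Y + J(w))*(3*(-2 + 3)) = (1219/67 - 3)*(3*(-2 + 3)) = 1018*(3*1)/67 = (1018/67)*3 = 3054/67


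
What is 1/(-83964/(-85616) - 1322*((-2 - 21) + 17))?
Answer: 21404/169797519 ≈ 0.00012606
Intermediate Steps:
1/(-83964/(-85616) - 1322*((-2 - 21) + 17)) = 1/(-83964*(-1/85616) - 1322*(-23 + 17)) = 1/(20991/21404 - 1322*(-6)) = 1/(20991/21404 + 7932) = 1/(169797519/21404) = 21404/169797519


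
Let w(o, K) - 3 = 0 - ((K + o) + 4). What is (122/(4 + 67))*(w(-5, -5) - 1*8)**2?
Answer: 122/71 ≈ 1.7183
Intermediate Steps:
w(o, K) = -1 - K - o (w(o, K) = 3 + (0 - ((K + o) + 4)) = 3 + (0 - (4 + K + o)) = 3 + (0 + (-4 - K - o)) = 3 + (-4 - K - o) = -1 - K - o)
(122/(4 + 67))*(w(-5, -5) - 1*8)**2 = (122/(4 + 67))*((-1 - 1*(-5) - 1*(-5)) - 1*8)**2 = (122/71)*((-1 + 5 + 5) - 8)**2 = ((1/71)*122)*(9 - 8)**2 = (122/71)*1**2 = (122/71)*1 = 122/71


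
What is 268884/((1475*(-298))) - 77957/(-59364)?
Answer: 9151984787/13046723100 ≈ 0.70148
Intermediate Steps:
268884/((1475*(-298))) - 77957/(-59364) = 268884/(-439550) - 77957*(-1/59364) = 268884*(-1/439550) + 77957/59364 = -134442/219775 + 77957/59364 = 9151984787/13046723100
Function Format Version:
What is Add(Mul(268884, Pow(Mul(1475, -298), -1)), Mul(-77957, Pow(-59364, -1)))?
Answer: Rational(9151984787, 13046723100) ≈ 0.70148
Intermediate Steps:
Add(Mul(268884, Pow(Mul(1475, -298), -1)), Mul(-77957, Pow(-59364, -1))) = Add(Mul(268884, Pow(-439550, -1)), Mul(-77957, Rational(-1, 59364))) = Add(Mul(268884, Rational(-1, 439550)), Rational(77957, 59364)) = Add(Rational(-134442, 219775), Rational(77957, 59364)) = Rational(9151984787, 13046723100)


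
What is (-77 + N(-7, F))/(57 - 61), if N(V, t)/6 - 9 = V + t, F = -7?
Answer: 107/4 ≈ 26.750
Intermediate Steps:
N(V, t) = 54 + 6*V + 6*t (N(V, t) = 54 + 6*(V + t) = 54 + (6*V + 6*t) = 54 + 6*V + 6*t)
(-77 + N(-7, F))/(57 - 61) = (-77 + (54 + 6*(-7) + 6*(-7)))/(57 - 61) = (-77 + (54 - 42 - 42))/(-4) = -(-77 - 30)/4 = -1/4*(-107) = 107/4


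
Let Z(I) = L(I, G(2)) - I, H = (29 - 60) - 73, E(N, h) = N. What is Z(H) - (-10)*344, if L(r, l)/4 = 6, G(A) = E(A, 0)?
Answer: 3568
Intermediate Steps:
G(A) = A
H = -104 (H = -31 - 73 = -104)
L(r, l) = 24 (L(r, l) = 4*6 = 24)
Z(I) = 24 - I
Z(H) - (-10)*344 = (24 - 1*(-104)) - (-10)*344 = (24 + 104) - 1*(-3440) = 128 + 3440 = 3568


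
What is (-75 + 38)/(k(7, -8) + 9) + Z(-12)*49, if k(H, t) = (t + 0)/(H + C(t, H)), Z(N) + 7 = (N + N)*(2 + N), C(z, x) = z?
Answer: 194052/17 ≈ 11415.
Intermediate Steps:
Z(N) = -7 + 2*N*(2 + N) (Z(N) = -7 + (N + N)*(2 + N) = -7 + (2*N)*(2 + N) = -7 + 2*N*(2 + N))
k(H, t) = t/(H + t) (k(H, t) = (t + 0)/(H + t) = t/(H + t))
(-75 + 38)/(k(7, -8) + 9) + Z(-12)*49 = (-75 + 38)/(-8/(7 - 8) + 9) + (-7 + 2*(-12)² + 4*(-12))*49 = -37/(-8/(-1) + 9) + (-7 + 2*144 - 48)*49 = -37/(-8*(-1) + 9) + (-7 + 288 - 48)*49 = -37/(8 + 9) + 233*49 = -37/17 + 11417 = 194052/17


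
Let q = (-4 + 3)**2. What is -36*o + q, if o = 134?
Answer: -4823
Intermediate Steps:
q = 1 (q = (-1)**2 = 1)
-36*o + q = -36*134 + 1 = -4824 + 1 = -4823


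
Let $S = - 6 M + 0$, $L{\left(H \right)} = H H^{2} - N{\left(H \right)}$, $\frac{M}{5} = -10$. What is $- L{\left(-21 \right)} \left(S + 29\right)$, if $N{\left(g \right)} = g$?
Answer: $3039960$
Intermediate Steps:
$M = -50$ ($M = 5 \left(-10\right) = -50$)
$L{\left(H \right)} = H^{3} - H$ ($L{\left(H \right)} = H H^{2} - H = H^{3} - H$)
$S = 300$ ($S = \left(-6\right) \left(-50\right) + 0 = 300 + 0 = 300$)
$- L{\left(-21 \right)} \left(S + 29\right) = - (\left(-21\right)^{3} - -21) \left(300 + 29\right) = - (-9261 + 21) 329 = \left(-1\right) \left(-9240\right) 329 = 9240 \cdot 329 = 3039960$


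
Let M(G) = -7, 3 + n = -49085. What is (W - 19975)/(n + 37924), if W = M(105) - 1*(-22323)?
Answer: -2341/11164 ≈ -0.20969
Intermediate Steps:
n = -49088 (n = -3 - 49085 = -49088)
W = 22316 (W = -7 - 1*(-22323) = -7 + 22323 = 22316)
(W - 19975)/(n + 37924) = (22316 - 19975)/(-49088 + 37924) = 2341/(-11164) = 2341*(-1/11164) = -2341/11164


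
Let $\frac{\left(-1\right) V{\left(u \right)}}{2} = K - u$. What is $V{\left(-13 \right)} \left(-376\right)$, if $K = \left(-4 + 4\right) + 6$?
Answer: $14288$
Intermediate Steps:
$K = 6$ ($K = 0 + 6 = 6$)
$V{\left(u \right)} = -12 + 2 u$ ($V{\left(u \right)} = - 2 \left(6 - u\right) = -12 + 2 u$)
$V{\left(-13 \right)} \left(-376\right) = \left(-12 + 2 \left(-13\right)\right) \left(-376\right) = \left(-12 - 26\right) \left(-376\right) = \left(-38\right) \left(-376\right) = 14288$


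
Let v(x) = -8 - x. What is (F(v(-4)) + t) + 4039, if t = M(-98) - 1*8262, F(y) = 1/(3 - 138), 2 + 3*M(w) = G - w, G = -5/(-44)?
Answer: -24894359/5940 ≈ -4191.0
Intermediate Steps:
G = 5/44 (G = -5*(-1/44) = 5/44 ≈ 0.11364)
M(w) = -83/132 - w/3 (M(w) = -2/3 + (5/44 - w)/3 = -2/3 + (5/132 - w/3) = -83/132 - w/3)
F(y) = -1/135 (F(y) = 1/(-135) = -1/135)
t = -1086355/132 (t = (-83/132 - 1/3*(-98)) - 1*8262 = (-83/132 + 98/3) - 8262 = 4229/132 - 8262 = -1086355/132 ≈ -8230.0)
(F(v(-4)) + t) + 4039 = (-1/135 - 1086355/132) + 4039 = -48886019/5940 + 4039 = -24894359/5940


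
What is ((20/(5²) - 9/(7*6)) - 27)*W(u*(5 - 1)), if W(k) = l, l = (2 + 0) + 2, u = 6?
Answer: -3698/35 ≈ -105.66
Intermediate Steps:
l = 4 (l = 2 + 2 = 4)
W(k) = 4
((20/(5²) - 9/(7*6)) - 27)*W(u*(5 - 1)) = ((20/(5²) - 9/(7*6)) - 27)*4 = ((20/25 - 9/42) - 27)*4 = ((20*(1/25) - 9*1/42) - 27)*4 = ((⅘ - 3/14) - 27)*4 = (41/70 - 27)*4 = -1849/70*4 = -3698/35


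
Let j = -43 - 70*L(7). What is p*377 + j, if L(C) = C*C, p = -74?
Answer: -31371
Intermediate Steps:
L(C) = C²
j = -3473 (j = -43 - 70*7² = -43 - 70*49 = -43 - 3430 = -3473)
p*377 + j = -74*377 - 3473 = -27898 - 3473 = -31371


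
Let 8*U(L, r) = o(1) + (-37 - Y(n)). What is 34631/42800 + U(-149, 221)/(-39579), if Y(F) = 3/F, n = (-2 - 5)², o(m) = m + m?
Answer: 67171548401/83005078800 ≈ 0.80925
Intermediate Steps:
o(m) = 2*m
n = 49 (n = (-7)² = 49)
U(L, r) = -859/196 (U(L, r) = (2*1 + (-37 - 3/49))/8 = (2 + (-37 - 3/49))/8 = (2 - 1816/49)/8 = (⅛)*(-1718/49) = -859/196)
34631/42800 + U(-149, 221)/(-39579) = 34631/42800 - 859/196/(-39579) = 34631*(1/42800) - 859/196*(-1/39579) = 34631/42800 + 859/7757484 = 67171548401/83005078800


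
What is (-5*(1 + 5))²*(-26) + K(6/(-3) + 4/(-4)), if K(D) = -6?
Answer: -23406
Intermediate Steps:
(-5*(1 + 5))²*(-26) + K(6/(-3) + 4/(-4)) = (-5*(1 + 5))²*(-26) - 6 = (-5*6)²*(-26) - 6 = (-30)²*(-26) - 6 = 900*(-26) - 6 = -23400 - 6 = -23406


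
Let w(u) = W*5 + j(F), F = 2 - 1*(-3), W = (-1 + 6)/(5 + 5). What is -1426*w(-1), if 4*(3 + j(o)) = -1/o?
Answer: 7843/10 ≈ 784.30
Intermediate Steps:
W = 1/2 (W = 5/10 = 5*(1/10) = 1/2 ≈ 0.50000)
F = 5 (F = 2 + 3 = 5)
j(o) = -3 - 1/(4*o) (j(o) = -3 + (-1/o)/4 = -3 - 1/(4*o))
w(u) = -11/20 (w(u) = (1/2)*5 + (-3 - 1/4/5) = 5/2 + (-3 - 1/4*1/5) = 5/2 + (-3 - 1/20) = 5/2 - 61/20 = -11/20)
-1426*w(-1) = -1426*(-11/20) = 7843/10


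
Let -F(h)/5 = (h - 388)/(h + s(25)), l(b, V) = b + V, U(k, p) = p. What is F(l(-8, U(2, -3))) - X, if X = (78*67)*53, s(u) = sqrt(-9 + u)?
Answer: -277263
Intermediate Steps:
l(b, V) = V + b
X = 276978 (X = 5226*53 = 276978)
F(h) = -5*(-388 + h)/(4 + h) (F(h) = -5*(h - 388)/(h + sqrt(-9 + 25)) = -5*(-388 + h)/(h + sqrt(16)) = -5*(-388 + h)/(h + 4) = -5*(-388 + h)/(4 + h))
F(l(-8, U(2, -3))) - X = 5*(388 - (-3 - 8))/(4 + (-3 - 8)) - 1*276978 = 5*(388 - 1*(-11))/(4 - 11) - 276978 = 5*(388 + 11)/(-7) - 276978 = 5*(-1/7)*399 - 276978 = -285 - 276978 = -277263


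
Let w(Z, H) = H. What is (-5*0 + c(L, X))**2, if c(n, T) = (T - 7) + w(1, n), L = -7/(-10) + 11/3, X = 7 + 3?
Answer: 48841/900 ≈ 54.268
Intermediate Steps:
X = 10
L = 131/30 (L = -7*(-1/10) + 11*(1/3) = 7/10 + 11/3 = 131/30 ≈ 4.3667)
c(n, T) = -7 + T + n (c(n, T) = (T - 7) + n = (-7 + T) + n = -7 + T + n)
(-5*0 + c(L, X))**2 = (-5*0 + (-7 + 10 + 131/30))**2 = (0 + 221/30)**2 = (221/30)**2 = 48841/900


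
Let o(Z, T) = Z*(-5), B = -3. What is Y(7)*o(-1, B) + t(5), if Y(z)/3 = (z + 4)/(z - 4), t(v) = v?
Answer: 60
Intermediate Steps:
Y(z) = 3*(4 + z)/(-4 + z) (Y(z) = 3*((z + 4)/(z - 4)) = 3*((4 + z)/(-4 + z)) = 3*(4 + z)/(-4 + z))
o(Z, T) = -5*Z
Y(7)*o(-1, B) + t(5) = (3*(4 + 7)/(-4 + 7))*(-5*(-1)) + 5 = (3*11/3)*5 + 5 = (3*(⅓)*11)*5 + 5 = 11*5 + 5 = 55 + 5 = 60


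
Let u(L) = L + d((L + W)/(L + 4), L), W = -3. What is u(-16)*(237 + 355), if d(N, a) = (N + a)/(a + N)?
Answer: -8880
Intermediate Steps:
d(N, a) = 1 (d(N, a) = (N + a)/(N + a) = 1)
u(L) = 1 + L (u(L) = L + 1 = 1 + L)
u(-16)*(237 + 355) = (1 - 16)*(237 + 355) = -15*592 = -8880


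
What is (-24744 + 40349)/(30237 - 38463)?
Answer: -15605/8226 ≈ -1.8970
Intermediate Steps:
(-24744 + 40349)/(30237 - 38463) = 15605/(-8226) = 15605*(-1/8226) = -15605/8226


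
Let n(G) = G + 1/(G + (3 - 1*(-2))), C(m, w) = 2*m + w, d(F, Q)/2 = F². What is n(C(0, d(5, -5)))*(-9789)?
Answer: -26929539/55 ≈ -4.8963e+5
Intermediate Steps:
d(F, Q) = 2*F²
C(m, w) = w + 2*m
n(G) = G + 1/(5 + G) (n(G) = G + 1/(G + (3 + 2)) = G + 1/(G + 5) = G + 1/(5 + G))
n(C(0, d(5, -5)))*(-9789) = ((1 + (2*5² + 2*0)² + 5*(2*5² + 2*0))/(5 + (2*5² + 2*0)))*(-9789) = ((1 + (2*25 + 0)² + 5*(2*25 + 0))/(5 + (2*25 + 0)))*(-9789) = ((1 + (50 + 0)² + 5*(50 + 0))/(5 + (50 + 0)))*(-9789) = ((1 + 50² + 5*50)/(5 + 50))*(-9789) = ((1 + 2500 + 250)/55)*(-9789) = ((1/55)*2751)*(-9789) = (2751/55)*(-9789) = -26929539/55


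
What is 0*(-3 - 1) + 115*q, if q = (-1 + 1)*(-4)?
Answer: 0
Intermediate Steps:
q = 0 (q = 0*(-4) = 0)
0*(-3 - 1) + 115*q = 0*(-3 - 1) + 115*0 = 0*(-4) + 0 = 0 + 0 = 0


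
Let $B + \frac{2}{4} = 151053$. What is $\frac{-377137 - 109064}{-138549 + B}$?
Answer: $- \frac{972402}{25007} \approx -38.885$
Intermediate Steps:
$B = \frac{302105}{2}$ ($B = - \frac{1}{2} + 151053 = \frac{302105}{2} \approx 1.5105 \cdot 10^{5}$)
$\frac{-377137 - 109064}{-138549 + B} = \frac{-377137 - 109064}{-138549 + \frac{302105}{2}} = - \frac{486201}{\frac{25007}{2}} = \left(-486201\right) \frac{2}{25007} = - \frac{972402}{25007}$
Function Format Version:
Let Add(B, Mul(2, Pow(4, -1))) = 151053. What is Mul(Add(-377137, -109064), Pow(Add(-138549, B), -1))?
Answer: Rational(-972402, 25007) ≈ -38.885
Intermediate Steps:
B = Rational(302105, 2) (B = Add(Rational(-1, 2), 151053) = Rational(302105, 2) ≈ 1.5105e+5)
Mul(Add(-377137, -109064), Pow(Add(-138549, B), -1)) = Mul(Add(-377137, -109064), Pow(Add(-138549, Rational(302105, 2)), -1)) = Mul(-486201, Pow(Rational(25007, 2), -1)) = Mul(-486201, Rational(2, 25007)) = Rational(-972402, 25007)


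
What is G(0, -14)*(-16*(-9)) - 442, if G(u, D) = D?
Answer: -2458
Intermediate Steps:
G(0, -14)*(-16*(-9)) - 442 = -(-224)*(-9) - 442 = -14*144 - 442 = -2016 - 442 = -2458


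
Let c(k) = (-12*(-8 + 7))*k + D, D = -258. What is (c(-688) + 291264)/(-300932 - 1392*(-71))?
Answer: -5655/4042 ≈ -1.3991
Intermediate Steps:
c(k) = -258 + 12*k (c(k) = (-12*(-8 + 7))*k - 258 = (-12*(-1))*k - 258 = 12*k - 258 = -258 + 12*k)
(c(-688) + 291264)/(-300932 - 1392*(-71)) = ((-258 + 12*(-688)) + 291264)/(-300932 - 1392*(-71)) = ((-258 - 8256) + 291264)/(-300932 + 98832) = (-8514 + 291264)/(-202100) = 282750*(-1/202100) = -5655/4042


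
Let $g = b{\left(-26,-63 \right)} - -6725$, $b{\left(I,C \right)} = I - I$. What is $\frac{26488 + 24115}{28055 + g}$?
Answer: $\frac{50603}{34780} \approx 1.4549$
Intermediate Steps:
$b{\left(I,C \right)} = 0$
$g = 6725$ ($g = 0 - -6725 = 0 + 6725 = 6725$)
$\frac{26488 + 24115}{28055 + g} = \frac{26488 + 24115}{28055 + 6725} = \frac{50603}{34780}$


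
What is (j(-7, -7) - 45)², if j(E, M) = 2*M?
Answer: 3481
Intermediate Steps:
(j(-7, -7) - 45)² = (2*(-7) - 45)² = (-14 - 45)² = (-59)² = 3481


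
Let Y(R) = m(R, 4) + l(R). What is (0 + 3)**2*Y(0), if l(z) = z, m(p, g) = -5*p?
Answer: 0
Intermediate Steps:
Y(R) = -4*R (Y(R) = -5*R + R = -4*R)
(0 + 3)**2*Y(0) = (0 + 3)**2*(-4*0) = 3**2*0 = 9*0 = 0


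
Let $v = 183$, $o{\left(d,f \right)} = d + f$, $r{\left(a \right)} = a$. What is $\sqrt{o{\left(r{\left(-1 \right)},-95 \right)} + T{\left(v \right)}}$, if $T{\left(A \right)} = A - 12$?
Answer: $5 \sqrt{3} \approx 8.6602$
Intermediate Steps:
$T{\left(A \right)} = -12 + A$
$\sqrt{o{\left(r{\left(-1 \right)},-95 \right)} + T{\left(v \right)}} = \sqrt{\left(-1 - 95\right) + \left(-12 + 183\right)} = \sqrt{-96 + 171} = \sqrt{75} = 5 \sqrt{3}$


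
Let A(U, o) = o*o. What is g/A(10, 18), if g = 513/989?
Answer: 19/11868 ≈ 0.0016009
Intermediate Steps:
A(U, o) = o²
g = 513/989 (g = 513*(1/989) = 513/989 ≈ 0.51871)
g/A(10, 18) = 513/(989*(18²)) = (513/989)/324 = (513/989)*(1/324) = 19/11868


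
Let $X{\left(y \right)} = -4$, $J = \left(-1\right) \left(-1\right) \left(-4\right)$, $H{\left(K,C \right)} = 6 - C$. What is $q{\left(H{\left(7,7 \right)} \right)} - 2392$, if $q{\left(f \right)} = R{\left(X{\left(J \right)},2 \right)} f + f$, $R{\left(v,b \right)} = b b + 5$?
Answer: $-2402$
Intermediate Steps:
$J = -4$ ($J = 1 \left(-4\right) = -4$)
$R{\left(v,b \right)} = 5 + b^{2}$ ($R{\left(v,b \right)} = b^{2} + 5 = 5 + b^{2}$)
$q{\left(f \right)} = 10 f$ ($q{\left(f \right)} = \left(5 + 2^{2}\right) f + f = \left(5 + 4\right) f + f = 9 f + f = 10 f$)
$q{\left(H{\left(7,7 \right)} \right)} - 2392 = 10 \left(6 - 7\right) - 2392 = 10 \left(-1\right) - 2392 = -10 - 2392 = -2402$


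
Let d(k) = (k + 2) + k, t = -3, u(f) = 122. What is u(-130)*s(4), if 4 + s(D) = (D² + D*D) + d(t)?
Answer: 2928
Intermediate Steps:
d(k) = 2 + 2*k (d(k) = (2 + k) + k = 2 + 2*k)
s(D) = -8 + 2*D² (s(D) = -4 + ((D² + D*D) + (2 + 2*(-3))) = -4 + ((D² + D²) + (2 - 6)) = -4 + (2*D² - 4) = -4 + (-4 + 2*D²) = -8 + 2*D²)
u(-130)*s(4) = 122*(-8 + 2*4²) = 122*(-8 + 2*16) = 122*(-8 + 32) = 122*24 = 2928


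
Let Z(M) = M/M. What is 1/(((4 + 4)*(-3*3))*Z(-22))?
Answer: -1/72 ≈ -0.013889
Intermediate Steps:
Z(M) = 1
1/(((4 + 4)*(-3*3))*Z(-22)) = 1/(((4 + 4)*(-3*3))*1) = 1/((8*(-9))*1) = 1/(-72*1) = 1/(-72) = -1/72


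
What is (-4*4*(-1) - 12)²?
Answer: 16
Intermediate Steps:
(-4*4*(-1) - 12)² = (-16*(-1) - 12)² = (16 - 12)² = 4² = 16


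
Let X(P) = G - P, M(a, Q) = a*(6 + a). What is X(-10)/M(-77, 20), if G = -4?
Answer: 6/5467 ≈ 0.0010975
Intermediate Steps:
X(P) = -4 - P
X(-10)/M(-77, 20) = (-4 - 1*(-10))/((-77*(6 - 77))) = (-4 + 10)/((-77*(-71))) = 6/5467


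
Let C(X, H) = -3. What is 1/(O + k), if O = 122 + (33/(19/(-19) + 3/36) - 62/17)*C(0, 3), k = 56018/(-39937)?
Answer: 678929/162629646 ≈ 0.0041747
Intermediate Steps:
k = -56018/39937 (k = 56018*(-1/39937) = -56018/39937 ≈ -1.4027)
O = 4096/17 (O = 122 + (33/(19/(-19) + 3/36) - 62/17)*(-3) = 122 + (33/(19*(-1/19) + 3*(1/36)) - 62*1/17)*(-3) = 122 + (33/(-1 + 1/12) - 62/17)*(-3) = 122 + (33/(-11/12) - 62/17)*(-3) = 122 + (33*(-12/11) - 62/17)*(-3) = 122 + (-36 - 62/17)*(-3) = 122 - 674/17*(-3) = 122 + 2022/17 = 4096/17 ≈ 240.94)
1/(O + k) = 1/(4096/17 - 56018/39937) = 1/(162629646/678929) = 678929/162629646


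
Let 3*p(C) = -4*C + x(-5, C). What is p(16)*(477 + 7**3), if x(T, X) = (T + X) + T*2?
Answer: -17220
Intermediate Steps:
x(T, X) = X + 3*T (x(T, X) = (T + X) + 2*T = X + 3*T)
p(C) = -5 - C (p(C) = (-4*C + (C + 3*(-5)))/3 = (-4*C + (C - 15))/3 = (-4*C + (-15 + C))/3 = (-15 - 3*C)/3 = -5 - C)
p(16)*(477 + 7**3) = (-5 - 1*16)*(477 + 7**3) = (-5 - 16)*(477 + 343) = -21*820 = -17220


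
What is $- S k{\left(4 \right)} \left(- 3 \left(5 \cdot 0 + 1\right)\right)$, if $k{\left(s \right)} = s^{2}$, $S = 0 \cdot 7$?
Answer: $0$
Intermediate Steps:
$S = 0$
$- S k{\left(4 \right)} \left(- 3 \left(5 \cdot 0 + 1\right)\right) = \left(-1\right) 0 \cdot 4^{2} \left(- 3 \left(5 \cdot 0 + 1\right)\right) = 0 \cdot 16 \left(- 3 \left(0 + 1\right)\right) = 0 \left(\left(-3\right) 1\right) = 0 \left(-3\right) = 0$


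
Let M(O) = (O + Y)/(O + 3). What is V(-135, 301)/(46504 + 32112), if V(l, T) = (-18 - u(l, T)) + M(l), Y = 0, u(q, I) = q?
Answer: 5193/3459104 ≈ 0.0015013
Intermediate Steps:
M(O) = O/(3 + O) (M(O) = (O + 0)/(O + 3) = O/(3 + O))
V(l, T) = -18 - l + l/(3 + l) (V(l, T) = (-18 - l) + l/(3 + l) = -18 - l + l/(3 + l))
V(-135, 301)/(46504 + 32112) = ((-135 - (3 - 135)*(18 - 135))/(3 - 135))/(46504 + 32112) = ((-135 - 1*(-132)*(-117))/(-132))/78616 = -(-135 - 15444)/132*(1/78616) = -1/132*(-15579)*(1/78616) = (5193/44)*(1/78616) = 5193/3459104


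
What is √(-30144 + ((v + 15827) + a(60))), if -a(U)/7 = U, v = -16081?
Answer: I*√30818 ≈ 175.55*I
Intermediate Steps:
a(U) = -7*U
√(-30144 + ((v + 15827) + a(60))) = √(-30144 + ((-16081 + 15827) - 7*60)) = √(-30144 + (-254 - 420)) = √(-30144 - 674) = √(-30818) = I*√30818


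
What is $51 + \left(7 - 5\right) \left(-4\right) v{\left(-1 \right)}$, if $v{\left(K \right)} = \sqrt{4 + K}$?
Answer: $51 - 8 \sqrt{3} \approx 37.144$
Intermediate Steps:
$51 + \left(7 - 5\right) \left(-4\right) v{\left(-1 \right)} = 51 + \left(7 - 5\right) \left(-4\right) \sqrt{4 - 1} = 51 + 2 \left(-4\right) \sqrt{3} = 51 - 8 \sqrt{3}$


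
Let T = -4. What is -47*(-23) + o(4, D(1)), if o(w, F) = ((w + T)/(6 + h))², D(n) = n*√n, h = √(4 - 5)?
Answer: 1081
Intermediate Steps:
h = I (h = √(-1) = I ≈ 1.0*I)
D(n) = n^(3/2)
o(w, F) = (-4 + w)²*(6 - I)²/1369 (o(w, F) = ((w - 4)/(6 + I))² = ((-4 + w)*((6 - I)/37))² = ((-4 + w)*(6 - I)/37)² = (-4 + w)²*(6 - I)²/1369)
-47*(-23) + o(4, D(1)) = -47*(-23) + (-4 + 4)²/(6 + I)² = 1081 + 0²/(6 + I)² = 1081 + 0/(6 + I)² = 1081 + 0 = 1081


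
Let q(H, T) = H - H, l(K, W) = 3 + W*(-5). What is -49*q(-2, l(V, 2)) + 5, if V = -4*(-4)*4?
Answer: 5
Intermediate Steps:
V = 64 (V = 16*4 = 64)
l(K, W) = 3 - 5*W
q(H, T) = 0
-49*q(-2, l(V, 2)) + 5 = -49*0 + 5 = 0 + 5 = 5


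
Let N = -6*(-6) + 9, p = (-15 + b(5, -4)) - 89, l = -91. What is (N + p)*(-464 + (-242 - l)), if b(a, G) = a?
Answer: 33210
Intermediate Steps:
p = -99 (p = (-15 + 5) - 89 = -10 - 89 = -99)
N = 45 (N = 36 + 9 = 45)
(N + p)*(-464 + (-242 - l)) = (45 - 99)*(-464 + (-242 - 1*(-91))) = -54*(-464 + (-242 + 91)) = -54*(-464 - 151) = -54*(-615) = 33210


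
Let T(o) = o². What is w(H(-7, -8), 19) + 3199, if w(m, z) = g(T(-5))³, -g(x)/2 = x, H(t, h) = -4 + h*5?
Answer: -121801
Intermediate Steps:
H(t, h) = -4 + 5*h
g(x) = -2*x
w(m, z) = -125000 (w(m, z) = (-2*(-5)²)³ = (-2*25)³ = (-50)³ = -125000)
w(H(-7, -8), 19) + 3199 = -125000 + 3199 = -121801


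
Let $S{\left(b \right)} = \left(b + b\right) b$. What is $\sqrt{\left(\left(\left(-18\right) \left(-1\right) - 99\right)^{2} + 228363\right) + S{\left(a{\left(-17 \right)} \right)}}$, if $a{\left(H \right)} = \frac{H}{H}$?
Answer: $\sqrt{234926} \approx 484.69$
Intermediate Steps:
$a{\left(H \right)} = 1$
$S{\left(b \right)} = 2 b^{2}$ ($S{\left(b \right)} = 2 b b = 2 b^{2}$)
$\sqrt{\left(\left(\left(-18\right) \left(-1\right) - 99\right)^{2} + 228363\right) + S{\left(a{\left(-17 \right)} \right)}} = \sqrt{\left(\left(\left(-18\right) \left(-1\right) - 99\right)^{2} + 228363\right) + 2 \cdot 1^{2}} = \sqrt{\left(\left(18 - 99\right)^{2} + 228363\right) + 2 \cdot 1} = \sqrt{\left(\left(-81\right)^{2} + 228363\right) + 2} = \sqrt{\left(6561 + 228363\right) + 2} = \sqrt{234924 + 2} = \sqrt{234926}$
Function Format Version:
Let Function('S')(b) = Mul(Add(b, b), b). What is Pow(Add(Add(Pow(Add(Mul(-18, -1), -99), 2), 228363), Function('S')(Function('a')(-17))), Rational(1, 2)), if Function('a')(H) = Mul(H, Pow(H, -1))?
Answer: Pow(234926, Rational(1, 2)) ≈ 484.69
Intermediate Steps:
Function('a')(H) = 1
Function('S')(b) = Mul(2, Pow(b, 2)) (Function('S')(b) = Mul(Mul(2, b), b) = Mul(2, Pow(b, 2)))
Pow(Add(Add(Pow(Add(Mul(-18, -1), -99), 2), 228363), Function('S')(Function('a')(-17))), Rational(1, 2)) = Pow(Add(Add(Pow(Add(Mul(-18, -1), -99), 2), 228363), Mul(2, Pow(1, 2))), Rational(1, 2)) = Pow(Add(Add(Pow(Add(18, -99), 2), 228363), Mul(2, 1)), Rational(1, 2)) = Pow(Add(Add(Pow(-81, 2), 228363), 2), Rational(1, 2)) = Pow(Add(Add(6561, 228363), 2), Rational(1, 2)) = Pow(Add(234924, 2), Rational(1, 2)) = Pow(234926, Rational(1, 2))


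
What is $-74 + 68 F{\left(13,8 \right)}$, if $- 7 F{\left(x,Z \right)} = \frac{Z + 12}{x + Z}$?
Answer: $- \frac{12238}{147} \approx -83.252$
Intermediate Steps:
$F{\left(x,Z \right)} = - \frac{12 + Z}{7 \left(Z + x\right)}$ ($F{\left(x,Z \right)} = - \frac{\left(Z + 12\right) \frac{1}{x + Z}}{7} = - \frac{\left(12 + Z\right) \frac{1}{Z + x}}{7} = - \frac{\frac{1}{Z + x} \left(12 + Z\right)}{7} = - \frac{12 + Z}{7 \left(Z + x\right)}$)
$-74 + 68 F{\left(13,8 \right)} = -74 + 68 \frac{-12 - 8}{7 \left(8 + 13\right)} = -74 + 68 \frac{-12 - 8}{7 \cdot 21} = -74 + 68 \cdot \frac{1}{7} \cdot \frac{1}{21} \left(-20\right) = -74 + 68 \left(- \frac{20}{147}\right) = -74 - \frac{1360}{147} = - \frac{12238}{147}$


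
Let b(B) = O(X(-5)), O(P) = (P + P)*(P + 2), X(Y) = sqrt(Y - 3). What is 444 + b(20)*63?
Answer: -564 + 504*I*sqrt(2) ≈ -564.0 + 712.76*I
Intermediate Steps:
X(Y) = sqrt(-3 + Y)
O(P) = 2*P*(2 + P) (O(P) = (2*P)*(2 + P) = 2*P*(2 + P))
b(B) = 4*I*sqrt(2)*(2 + 2*I*sqrt(2)) (b(B) = 2*sqrt(-3 - 5)*(2 + sqrt(-3 - 5)) = 2*sqrt(-8)*(2 + sqrt(-8)) = 2*(2*I*sqrt(2))*(2 + 2*I*sqrt(2)) = 4*I*sqrt(2)*(2 + 2*I*sqrt(2)))
444 + b(20)*63 = 444 + (-16 + 8*I*sqrt(2))*63 = 444 + (-1008 + 504*I*sqrt(2)) = -564 + 504*I*sqrt(2)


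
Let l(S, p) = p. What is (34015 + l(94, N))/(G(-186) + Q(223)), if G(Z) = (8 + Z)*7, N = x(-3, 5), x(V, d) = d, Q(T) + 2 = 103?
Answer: -6804/229 ≈ -29.712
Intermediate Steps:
Q(T) = 101 (Q(T) = -2 + 103 = 101)
N = 5
G(Z) = 56 + 7*Z
(34015 + l(94, N))/(G(-186) + Q(223)) = (34015 + 5)/((56 + 7*(-186)) + 101) = 34020/((56 - 1302) + 101) = 34020/(-1246 + 101) = 34020/(-1145) = 34020*(-1/1145) = -6804/229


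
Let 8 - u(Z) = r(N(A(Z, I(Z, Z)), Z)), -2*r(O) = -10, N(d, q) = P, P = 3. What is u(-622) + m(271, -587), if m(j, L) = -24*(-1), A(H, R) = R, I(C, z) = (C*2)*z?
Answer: 27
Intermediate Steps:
I(C, z) = 2*C*z (I(C, z) = (2*C)*z = 2*C*z)
N(d, q) = 3
r(O) = 5 (r(O) = -1/2*(-10) = 5)
m(j, L) = 24
u(Z) = 3 (u(Z) = 8 - 1*5 = 8 - 5 = 3)
u(-622) + m(271, -587) = 3 + 24 = 27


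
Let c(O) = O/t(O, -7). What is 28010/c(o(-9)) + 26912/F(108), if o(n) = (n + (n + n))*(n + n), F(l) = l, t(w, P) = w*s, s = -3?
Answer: -2262082/27 ≈ -83781.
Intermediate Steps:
t(w, P) = -3*w (t(w, P) = w*(-3) = -3*w)
o(n) = 6*n² (o(n) = (n + 2*n)*(2*n) = (3*n)*(2*n) = 6*n²)
c(O) = -⅓ (c(O) = O/((-3*O)) = O*(-1/(3*O)) = -⅓)
28010/c(o(-9)) + 26912/F(108) = 28010/(-⅓) + 26912/108 = 28010*(-3) + 26912*(1/108) = -84030 + 6728/27 = -2262082/27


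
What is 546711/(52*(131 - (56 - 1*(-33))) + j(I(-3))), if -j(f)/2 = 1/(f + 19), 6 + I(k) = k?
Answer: 2733555/10919 ≈ 250.35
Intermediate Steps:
I(k) = -6 + k
j(f) = -2/(19 + f) (j(f) = -2/(f + 19) = -2/(19 + f))
546711/(52*(131 - (56 - 1*(-33))) + j(I(-3))) = 546711/(52*(131 - (56 - 1*(-33))) - 2/(19 + (-6 - 3))) = 546711/(52*(131 - (56 + 33)) - 2/(19 - 9)) = 546711/(52*(131 - 1*89) - 2/10) = 546711/(52*(131 - 89) - 2*⅒) = 546711/(52*42 - ⅕) = 546711/(2184 - ⅕) = 546711/(10919/5) = 546711*(5/10919) = 2733555/10919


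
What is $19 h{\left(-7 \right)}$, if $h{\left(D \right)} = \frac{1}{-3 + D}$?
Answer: $- \frac{19}{10} \approx -1.9$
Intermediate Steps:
$19 h{\left(-7 \right)} = \frac{19}{-3 - 7} = \frac{19}{-10} = 19 \left(- \frac{1}{10}\right) = - \frac{19}{10}$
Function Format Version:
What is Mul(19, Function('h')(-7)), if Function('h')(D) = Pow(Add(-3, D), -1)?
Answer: Rational(-19, 10) ≈ -1.9000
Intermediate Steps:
Mul(19, Function('h')(-7)) = Mul(19, Pow(Add(-3, -7), -1)) = Mul(19, Pow(-10, -1)) = Mul(19, Rational(-1, 10)) = Rational(-19, 10)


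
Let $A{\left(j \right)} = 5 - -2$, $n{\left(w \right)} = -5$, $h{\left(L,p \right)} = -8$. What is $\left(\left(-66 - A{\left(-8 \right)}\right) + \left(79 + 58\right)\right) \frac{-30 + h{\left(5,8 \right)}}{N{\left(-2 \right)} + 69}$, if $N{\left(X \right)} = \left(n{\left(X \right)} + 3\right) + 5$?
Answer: $- \frac{304}{9} \approx -33.778$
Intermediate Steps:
$N{\left(X \right)} = 3$ ($N{\left(X \right)} = \left(-5 + 3\right) + 5 = -2 + 5 = 3$)
$A{\left(j \right)} = 7$ ($A{\left(j \right)} = 5 + 2 = 7$)
$\left(\left(-66 - A{\left(-8 \right)}\right) + \left(79 + 58\right)\right) \frac{-30 + h{\left(5,8 \right)}}{N{\left(-2 \right)} + 69} = \left(\left(-66 - 7\right) + \left(79 + 58\right)\right) \frac{-30 - 8}{3 + 69} = \left(\left(-66 - 7\right) + 137\right) \left(- \frac{38}{72}\right) = \left(-73 + 137\right) \left(\left(-38\right) \frac{1}{72}\right) = 64 \left(- \frac{19}{36}\right) = - \frac{304}{9}$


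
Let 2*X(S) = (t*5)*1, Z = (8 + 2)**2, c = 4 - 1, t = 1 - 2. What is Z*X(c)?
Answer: -250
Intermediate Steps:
t = -1
c = 3
Z = 100 (Z = 10**2 = 100)
X(S) = -5/2 (X(S) = (-1*5*1)/2 = (-5*1)/2 = (1/2)*(-5) = -5/2)
Z*X(c) = 100*(-5/2) = -250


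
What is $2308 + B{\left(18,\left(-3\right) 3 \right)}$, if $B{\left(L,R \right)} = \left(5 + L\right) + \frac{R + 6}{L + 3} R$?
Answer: $\frac{16326}{7} \approx 2332.3$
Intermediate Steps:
$B{\left(L,R \right)} = 5 + L + \frac{R \left(6 + R\right)}{3 + L}$ ($B{\left(L,R \right)} = \left(5 + L\right) + \frac{6 + R}{3 + L} R = \left(5 + L\right) + \frac{R \left(6 + R\right)}{3 + L} = 5 + L + \frac{R \left(6 + R\right)}{3 + L}$)
$2308 + B{\left(18,\left(-3\right) 3 \right)} = 2308 + \frac{15 + 18^{2} + \left(\left(-3\right) 3\right)^{2} + 6 \left(\left(-3\right) 3\right) + 8 \cdot 18}{3 + 18} = 2308 + \frac{15 + 324 + \left(-9\right)^{2} + 6 \left(-9\right) + 144}{21} = 2308 + \frac{15 + 324 + 81 - 54 + 144}{21} = 2308 + \frac{1}{21} \cdot 510 = 2308 + \frac{170}{7} = \frac{16326}{7}$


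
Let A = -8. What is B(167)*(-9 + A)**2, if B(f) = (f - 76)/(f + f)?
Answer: 26299/334 ≈ 78.740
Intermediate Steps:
B(f) = (-76 + f)/(2*f) (B(f) = (-76 + f)/((2*f)) = (-76 + f)*(1/(2*f)) = (-76 + f)/(2*f))
B(167)*(-9 + A)**2 = ((1/2)*(-76 + 167)/167)*(-9 - 8)**2 = ((1/2)*(1/167)*91)*(-17)**2 = (91/334)*289 = 26299/334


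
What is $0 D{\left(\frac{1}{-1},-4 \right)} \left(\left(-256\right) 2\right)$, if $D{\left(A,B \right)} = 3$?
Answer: $0$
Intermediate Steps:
$0 D{\left(\frac{1}{-1},-4 \right)} \left(\left(-256\right) 2\right) = 0 \cdot 3 \left(\left(-256\right) 2\right) = 0 \left(-512\right) = 0$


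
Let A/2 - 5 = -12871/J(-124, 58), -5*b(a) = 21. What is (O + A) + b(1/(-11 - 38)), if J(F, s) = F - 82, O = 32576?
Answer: 16843982/515 ≈ 32707.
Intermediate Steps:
J(F, s) = -82 + F
b(a) = -21/5 (b(a) = -⅕*21 = -21/5)
A = 13901/103 (A = 10 + 2*(-12871/(-82 - 124)) = 10 + 2*(-12871/(-206)) = 10 + 2*(-12871*(-1/206)) = 10 + 2*(12871/206) = 10 + 12871/103 = 13901/103 ≈ 134.96)
(O + A) + b(1/(-11 - 38)) = (32576 + 13901/103) - 21/5 = 3369229/103 - 21/5 = 16843982/515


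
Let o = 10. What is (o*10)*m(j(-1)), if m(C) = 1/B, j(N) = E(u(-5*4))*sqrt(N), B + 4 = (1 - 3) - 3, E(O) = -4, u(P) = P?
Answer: -100/9 ≈ -11.111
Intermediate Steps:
B = -9 (B = -4 + ((1 - 3) - 3) = -4 + (-2 - 3) = -4 - 5 = -9)
j(N) = -4*sqrt(N)
m(C) = -1/9 (m(C) = 1/(-9) = -1/9)
(o*10)*m(j(-1)) = (10*10)*(-1/9) = 100*(-1/9) = -100/9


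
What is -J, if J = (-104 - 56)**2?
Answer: -25600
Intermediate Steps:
J = 25600 (J = (-160)**2 = 25600)
-J = -1*25600 = -25600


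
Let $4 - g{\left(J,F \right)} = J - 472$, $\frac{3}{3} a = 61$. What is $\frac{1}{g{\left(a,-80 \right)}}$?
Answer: $\frac{1}{415} \approx 0.0024096$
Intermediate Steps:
$a = 61$
$g{\left(J,F \right)} = 476 - J$ ($g{\left(J,F \right)} = 4 - \left(J - 472\right) = 4 - \left(-472 + J\right) = 476 - J$)
$\frac{1}{g{\left(a,-80 \right)}} = \frac{1}{476 - 61} = \frac{1}{415}$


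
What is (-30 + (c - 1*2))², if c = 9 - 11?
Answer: 1156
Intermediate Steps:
c = -2
(-30 + (c - 1*2))² = (-30 + (-2 - 1*2))² = (-30 + (-2 - 2))² = (-30 - 4)² = (-34)² = 1156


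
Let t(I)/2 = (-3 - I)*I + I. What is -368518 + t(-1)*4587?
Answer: -359344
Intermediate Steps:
t(I) = 2*I + 2*I*(-3 - I) (t(I) = 2*((-3 - I)*I + I) = 2*(I*(-3 - I) + I) = 2*(I + I*(-3 - I)) = 2*I + 2*I*(-3 - I))
-368518 + t(-1)*4587 = -368518 - 2*(-1)*(2 - 1)*4587 = -368518 - 2*(-1)*1*4587 = -368518 + 2*4587 = -368518 + 9174 = -359344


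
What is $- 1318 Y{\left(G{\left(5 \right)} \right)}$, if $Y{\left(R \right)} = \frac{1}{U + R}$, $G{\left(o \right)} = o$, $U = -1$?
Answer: $- \frac{659}{2} \approx -329.5$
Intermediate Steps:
$Y{\left(R \right)} = \frac{1}{-1 + R}$
$- 1318 Y{\left(G{\left(5 \right)} \right)} = - \frac{1318}{-1 + 5} = - \frac{1318}{4} = \left(-1318\right) \frac{1}{4} = - \frac{659}{2}$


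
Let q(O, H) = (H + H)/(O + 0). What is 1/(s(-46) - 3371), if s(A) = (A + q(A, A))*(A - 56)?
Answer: 1/1117 ≈ 0.00089526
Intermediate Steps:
q(O, H) = 2*H/O (q(O, H) = (2*H)/O = 2*H/O)
s(A) = (-56 + A)*(2 + A) (s(A) = (A + 2*A/A)*(A - 56) = (A + 2)*(-56 + A) = (2 + A)*(-56 + A) = (-56 + A)*(2 + A))
1/(s(-46) - 3371) = 1/((-112 + (-46)**2 - 54*(-46)) - 3371) = 1/((-112 + 2116 + 2484) - 3371) = 1/(4488 - 3371) = 1/1117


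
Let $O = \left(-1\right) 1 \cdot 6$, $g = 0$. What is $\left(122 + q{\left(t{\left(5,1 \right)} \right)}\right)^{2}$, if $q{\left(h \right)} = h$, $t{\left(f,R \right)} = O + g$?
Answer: $13456$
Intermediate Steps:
$O = -6$ ($O = \left(-1\right) 6 = -6$)
$t{\left(f,R \right)} = -6$ ($t{\left(f,R \right)} = -6 + 0 = -6$)
$\left(122 + q{\left(t{\left(5,1 \right)} \right)}\right)^{2} = \left(122 - 6\right)^{2} = 116^{2} = 13456$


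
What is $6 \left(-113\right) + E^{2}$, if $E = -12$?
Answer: $-534$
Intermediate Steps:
$6 \left(-113\right) + E^{2} = 6 \left(-113\right) + \left(-12\right)^{2} = -678 + 144 = -534$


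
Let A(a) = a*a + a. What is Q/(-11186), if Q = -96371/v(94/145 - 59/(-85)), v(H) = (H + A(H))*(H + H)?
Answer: 7718902047625/10792728230004 ≈ 0.71519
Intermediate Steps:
A(a) = a + a² (A(a) = a² + a = a + a²)
v(H) = 2*H*(H + H*(1 + H)) (v(H) = (H + H*(1 + H))*(H + H) = (H + H*(1 + H))*(2*H) = 2*H*(H + H*(1 + H)))
Q = -131221334809625/16402322538 (Q = -96371*1/(2*(2 + (94/145 - 59/(-85)))*(94/145 - 59/(-85))²) = -96371*1/(2*(2 + (94*(1/145) - 59*(-1/85)))*(94*(1/145) - 59*(-1/85))²) = -96371*1/(2*(2 + (94/145 + 59/85))*(94/145 + 59/85)²) = -96371*6076225/(21898962*(2 + 3309/2465)) = -96371/(2*(10949481/6076225)*(8239/2465)) = -96371/180425547918/14977894625 = -96371*14977894625/180425547918 = -131221334809625/16402322538 ≈ -8000.2)
Q/(-11186) = -131221334809625/16402322538/(-11186) = -131221334809625/16402322538*(-1/11186) = 7718902047625/10792728230004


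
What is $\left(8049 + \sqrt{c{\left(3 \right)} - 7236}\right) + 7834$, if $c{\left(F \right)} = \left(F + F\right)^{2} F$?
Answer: $15883 + 18 i \sqrt{22} \approx 15883.0 + 84.427 i$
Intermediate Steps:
$c{\left(F \right)} = 4 F^{3}$ ($c{\left(F \right)} = \left(2 F\right)^{2} F = 4 F^{2} F = 4 F^{3}$)
$\left(8049 + \sqrt{c{\left(3 \right)} - 7236}\right) + 7834 = \left(8049 + \sqrt{4 \cdot 3^{3} - 7236}\right) + 7834 = \left(8049 + \sqrt{4 \cdot 27 - 7236}\right) + 7834 = \left(8049 + \sqrt{108 - 7236}\right) + 7834 = \left(8049 + \sqrt{-7128}\right) + 7834 = \left(8049 + 18 i \sqrt{22}\right) + 7834 = 15883 + 18 i \sqrt{22}$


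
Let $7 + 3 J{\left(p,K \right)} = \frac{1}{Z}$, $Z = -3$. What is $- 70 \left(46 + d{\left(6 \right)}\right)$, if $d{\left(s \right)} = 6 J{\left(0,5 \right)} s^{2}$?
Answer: $33740$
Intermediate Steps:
$J{\left(p,K \right)} = - \frac{22}{9}$ ($J{\left(p,K \right)} = - \frac{7}{3} + \frac{1}{3 \left(-3\right)} = - \frac{7}{3} + \frac{1}{3} \left(- \frac{1}{3}\right) = - \frac{7}{3} - \frac{1}{9} = - \frac{22}{9}$)
$d{\left(s \right)} = - \frac{44 s^{2}}{3}$ ($d{\left(s \right)} = 6 \left(- \frac{22}{9}\right) s^{2} = - \frac{44 s^{2}}{3}$)
$- 70 \left(46 + d{\left(6 \right)}\right) = - 70 \left(46 - \frac{44 \cdot 6^{2}}{3}\right) = - 70 \left(46 - 528\right) = \left(-70\right) \left(-482\right) = 33740$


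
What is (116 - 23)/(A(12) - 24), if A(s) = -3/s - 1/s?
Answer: -279/73 ≈ -3.8219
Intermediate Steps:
A(s) = -4/s
(116 - 23)/(A(12) - 24) = (116 - 23)/(-4/12 - 24) = 93/(-4*1/12 - 24) = 93/(-⅓ - 24) = 93/(-73/3) = -3/73*93 = -279/73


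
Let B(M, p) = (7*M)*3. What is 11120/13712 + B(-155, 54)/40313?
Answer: 3604000/4935463 ≈ 0.73023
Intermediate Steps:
B(M, p) = 21*M
11120/13712 + B(-155, 54)/40313 = 11120/13712 + (21*(-155))/40313 = 11120*(1/13712) - 3255*1/40313 = 695/857 - 465/5759 = 3604000/4935463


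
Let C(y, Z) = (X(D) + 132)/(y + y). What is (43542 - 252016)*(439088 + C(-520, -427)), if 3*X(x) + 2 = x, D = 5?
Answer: -47599970626719/520 ≈ -9.1538e+10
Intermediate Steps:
X(x) = -⅔ + x/3
C(y, Z) = 133/(2*y) (C(y, Z) = ((-⅔ + (⅓)*5) + 132)/(y + y) = ((-⅔ + 5/3) + 132)/((2*y)) = (1 + 132)*(1/(2*y)) = 133*(1/(2*y)) = 133/(2*y))
(43542 - 252016)*(439088 + C(-520, -427)) = (43542 - 252016)*(439088 + (133/2)/(-520)) = -208474*(439088 + (133/2)*(-1/520)) = -208474*(439088 - 133/1040) = -208474*456651387/1040 = -47599970626719/520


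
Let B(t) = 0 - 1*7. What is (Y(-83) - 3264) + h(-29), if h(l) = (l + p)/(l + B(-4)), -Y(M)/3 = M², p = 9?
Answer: -215374/9 ≈ -23930.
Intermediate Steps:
B(t) = -7 (B(t) = 0 - 7 = -7)
Y(M) = -3*M²
h(l) = (9 + l)/(-7 + l) (h(l) = (l + 9)/(l - 7) = (9 + l)/(-7 + l))
(Y(-83) - 3264) + h(-29) = (-3*(-83)² - 3264) + (9 - 29)/(-7 - 29) = (-3*6889 - 3264) - 20/(-36) = (-20667 - 3264) - 1/36*(-20) = -23931 + 5/9 = -215374/9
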